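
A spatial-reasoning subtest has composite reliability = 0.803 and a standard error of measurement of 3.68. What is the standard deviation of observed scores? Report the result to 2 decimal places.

SD = SEM / √(1 − r) = 3.68 / √0.19700 ≈ 3.68 / 0.44385 ≈ 8.29115

8.29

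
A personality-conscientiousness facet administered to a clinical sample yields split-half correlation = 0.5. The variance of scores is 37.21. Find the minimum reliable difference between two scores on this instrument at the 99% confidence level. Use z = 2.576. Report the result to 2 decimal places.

12.83

SD = √37.21 = 6.100
Spearman-Brown: r = 2(0.5) / (1 + 0.5) = 1.000 / 1.500 ≈ 0.667
SEM = 6.100 · √(1 − 0.667) = 6.100 · √0.333 ≈ 6.100 · 0.577 ≈ 3.522
SE_diff = √2 · SEM ≈ 4.981
Smallest detectable difference = 2.576·4.981 ≈ 12.830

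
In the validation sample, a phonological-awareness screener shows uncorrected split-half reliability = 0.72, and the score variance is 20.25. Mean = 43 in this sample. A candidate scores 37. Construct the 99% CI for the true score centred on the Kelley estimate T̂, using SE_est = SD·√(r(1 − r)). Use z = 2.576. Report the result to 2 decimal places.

[33.70, 42.26]

SD = √20.25 ≃ 4.50000
r_full = 2·0.72 / (1 + 0.72) ≃ 0.83721
T̂ = 0.83721(37) + 0.16279(43) ≃ 37.97674
SE_est = 4.50000·√[r(1 − r)] ≃ 1.66129
CI = 37.97674 ± 2.576 × 1.66129 → [33.69727, 42.25622]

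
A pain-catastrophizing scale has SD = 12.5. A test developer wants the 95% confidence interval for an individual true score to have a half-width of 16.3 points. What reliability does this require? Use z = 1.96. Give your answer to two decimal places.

Required SEM = 16.3 / 1.96 ≃ 8.3163
r = 1 − (SEM / SD)² = 1 − (8.3163 / 12.5)² ≃ 1 − 0.4426 ≃ 0.5574

0.56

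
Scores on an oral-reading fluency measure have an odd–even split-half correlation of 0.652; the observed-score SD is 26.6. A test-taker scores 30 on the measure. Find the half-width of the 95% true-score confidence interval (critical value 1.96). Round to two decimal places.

r_full = 2·0.652 / (1 + 0.652) ≈ 0.789
SEM = 26.600·√(1 − 0.789) ≈ 12.209
Margin = 1.96 · 12.209 ≈ 23.929

23.93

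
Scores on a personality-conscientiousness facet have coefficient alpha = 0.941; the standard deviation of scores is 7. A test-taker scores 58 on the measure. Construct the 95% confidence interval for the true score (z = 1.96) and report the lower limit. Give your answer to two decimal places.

54.67

SEM = 7.00000 · √(1 − 0.94100) = 7.00000 · √0.05900 ≈ 7.00000 · 0.24290 ≈ 1.70029
1.96 · SEM ≈ 3.33258
Lower limit = 58 − 3.33258 ≈ 54.66742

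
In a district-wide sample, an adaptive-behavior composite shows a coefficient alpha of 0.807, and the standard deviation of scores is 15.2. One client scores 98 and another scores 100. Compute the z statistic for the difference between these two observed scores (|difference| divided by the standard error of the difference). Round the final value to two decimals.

0.21

The standard error of measurement is 15.200×√(1 − 0.807) ≈ 15.200×0.439 ≈ 6.678.
SE_diff = SEM × √2 ≈ 6.678 × 1.414 ≈ 9.444
z = |98 − 100| / 9.444 = 2 / 9.444 ≈ 0.212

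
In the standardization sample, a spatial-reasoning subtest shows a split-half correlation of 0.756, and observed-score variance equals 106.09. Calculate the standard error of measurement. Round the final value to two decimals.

3.84

SD = √106.09 = 10.300
r_full = 2·0.756 / (1 + 0.756) ≃ 0.861
SEM = 10.300 * √(1 − 0.861) = 10.300 * √0.139 ≃ 10.300 * 0.373 ≃ 3.839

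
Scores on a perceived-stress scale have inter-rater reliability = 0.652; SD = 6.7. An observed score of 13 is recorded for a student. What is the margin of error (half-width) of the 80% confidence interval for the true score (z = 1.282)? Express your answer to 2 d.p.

The standard error of measurement is 6.70000·√(1 − 0.65200) ≈ 6.70000·0.58992 ≈ 3.95243.
Margin = 1.282 · 3.95243 ≈ 5.06702

5.07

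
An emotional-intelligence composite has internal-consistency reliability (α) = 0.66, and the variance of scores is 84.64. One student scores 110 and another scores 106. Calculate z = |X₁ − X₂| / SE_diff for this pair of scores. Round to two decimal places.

0.53

SD = √84.64 ≃ 9.200
The standard error of measurement is 9.200×√(1 − 0.660) ≃ 9.200×0.583 ≃ 5.364.
Standard error of the difference = 5.364·√2 ≃ 7.587
z = |110 − 106| / 7.587 = 4 / 7.587 ≃ 0.527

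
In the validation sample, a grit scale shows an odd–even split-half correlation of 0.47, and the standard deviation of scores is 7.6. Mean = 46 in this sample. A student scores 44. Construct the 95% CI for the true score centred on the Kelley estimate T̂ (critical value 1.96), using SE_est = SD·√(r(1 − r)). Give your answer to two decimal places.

Spearman-Brown: r = 2(0.47) / (1 + 0.47) = 0.940 / 1.470 ≈ 0.639
T̂ = r·X + (1 − r)·M = 0.639·44 + 0.361·46 ≈ 28.136 + 16.585 ≈ 44.721
SE_est = SD · √(r(1 − r)) = 7.600 · √0.231 ≈ 7.600 · 0.480 ≈ 3.649
CI = 44.721 ± 1.96 · 3.649 → [37.569, 51.874]

[37.57, 51.87]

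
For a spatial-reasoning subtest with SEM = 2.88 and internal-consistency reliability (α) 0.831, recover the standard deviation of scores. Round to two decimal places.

7.01

σ = SEM·(1 − r)^(−1/2) ≈ 2.88*2.4325 ≈ 7.0057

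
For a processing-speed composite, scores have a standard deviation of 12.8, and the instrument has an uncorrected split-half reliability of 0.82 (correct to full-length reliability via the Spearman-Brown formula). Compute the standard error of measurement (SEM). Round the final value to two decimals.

r_full = 2·0.82 / (1 + 0.82) ≈ 0.901
The standard error of measurement is 12.800×√(1 − 0.901) ≈ 12.800×0.314 ≈ 4.025.

4.03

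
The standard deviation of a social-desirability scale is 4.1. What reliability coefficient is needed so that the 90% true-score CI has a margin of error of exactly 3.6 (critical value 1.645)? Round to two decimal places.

0.72

Required SEM = 3.6 / 1.645 ≈ 2.188
r = 1 − (2.188/4.1)² ≈ 1 − 0.285 ≈ 0.715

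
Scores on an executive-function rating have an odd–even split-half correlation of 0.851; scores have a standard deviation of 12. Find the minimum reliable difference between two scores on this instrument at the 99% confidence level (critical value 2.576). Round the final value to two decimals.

Spearman-Brown: r = 2(0.851) / (1 + 0.851) = 1.702 / 1.851 ≈ 0.920
SEM = 12.000 * √(1 − 0.920) = 12.000 * √0.080 ≈ 12.000 * 0.284 ≈ 3.405
SE_diff = SEM * √2 ≈ 3.405 * 1.414 ≈ 4.815
Minimum reliable difference = 2.576 * SE_diff ≈ 2.576 * 4.815 ≈ 12.403

12.40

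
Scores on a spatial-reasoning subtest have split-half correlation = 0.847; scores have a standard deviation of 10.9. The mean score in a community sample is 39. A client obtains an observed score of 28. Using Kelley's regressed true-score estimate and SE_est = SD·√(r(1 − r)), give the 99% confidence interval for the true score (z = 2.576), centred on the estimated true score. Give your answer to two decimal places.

Spearman-Brown: r = 2(0.847) / (1 + 0.847) = 1.694 / 1.847 ≈ 0.917
Estimated true score = 0.917·28 + (1 − 0.917)·39 ≈ 28.911
SE_est = SD · √(r(1 − r)) = 10.900 · √0.076 ≈ 10.900 · 0.276 ≈ 3.004
CI = 28.911 ± 2.576 · 3.004 → [21.172, 36.651]

[21.17, 36.65]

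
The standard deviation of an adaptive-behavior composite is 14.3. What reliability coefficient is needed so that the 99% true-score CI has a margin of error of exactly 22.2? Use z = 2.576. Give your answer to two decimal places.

0.64

SEM needed = half-width / z = 22.2/2.576 ≈ 8.618
r = 1 − (SEM / SD)² = 1 − (8.618 / 14.3)² ≈ 1 − 0.363 ≈ 0.637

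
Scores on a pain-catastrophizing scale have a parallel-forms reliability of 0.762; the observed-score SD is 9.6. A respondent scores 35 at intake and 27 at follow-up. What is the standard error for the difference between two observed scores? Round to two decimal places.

6.62

SEM = 9.6000 * √(1 − 0.7620) = 9.6000 * √0.2380 ≈ 9.6000 * 0.4879 ≈ 4.6834
SE_diff = SEM * √2 ≈ 4.6834 * 1.4142 ≈ 6.6233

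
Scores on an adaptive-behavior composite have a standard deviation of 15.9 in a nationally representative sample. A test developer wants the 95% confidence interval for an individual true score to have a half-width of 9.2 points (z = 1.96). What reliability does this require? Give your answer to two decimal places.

SEM needed = half-width / z = 9.2/1.96 ≈ 4.6939
r = 1 − (SEM / SD)² = 1 − (4.6939 / 15.9)² ≈ 1 − 0.0872 ≈ 0.9128

0.91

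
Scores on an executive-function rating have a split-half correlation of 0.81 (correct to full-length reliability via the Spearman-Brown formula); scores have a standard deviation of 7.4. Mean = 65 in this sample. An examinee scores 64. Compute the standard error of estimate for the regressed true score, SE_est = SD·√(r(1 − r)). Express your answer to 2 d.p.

2.27

Spearman-Brown: r = 2(0.81) / (1 + 0.81) = 1.6200 / 1.8100 ≈ 0.8950
SE_est = 7.4000·√[r(1 − r)] ≈ 2.2682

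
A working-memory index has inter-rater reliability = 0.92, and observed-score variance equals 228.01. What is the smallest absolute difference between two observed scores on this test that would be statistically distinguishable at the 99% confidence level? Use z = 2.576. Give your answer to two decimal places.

15.56

SD = √228.01 ≈ 15.10000
SEM = 15.10000 * √(1 − 0.92000) = 15.10000 * √0.08000 ≈ 15.10000 * 0.28284 ≈ 4.27092
SE_diff = √2 * SEM ≈ 6.04000
Minimum reliable difference = 2.576 * SE_diff ≈ 2.576 * 6.04000 ≈ 15.55904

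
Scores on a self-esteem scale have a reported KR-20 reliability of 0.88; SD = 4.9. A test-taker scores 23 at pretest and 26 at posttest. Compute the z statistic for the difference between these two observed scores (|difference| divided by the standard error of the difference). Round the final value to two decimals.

The standard error of measurement is 4.90000×√(1 − 0.88000) ≈ 4.90000×0.34641 ≈ 1.69741.
SE_diff = SEM × √2 ≈ 1.69741 × 1.41421 ≈ 2.40050
z = 3 / 2.40050 ≈ 1.24974

1.25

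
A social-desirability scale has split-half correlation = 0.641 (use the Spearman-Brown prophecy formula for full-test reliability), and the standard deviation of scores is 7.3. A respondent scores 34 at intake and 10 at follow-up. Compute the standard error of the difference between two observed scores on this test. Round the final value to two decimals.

4.83

r_full = 2·0.641 / (1 + 0.641) ≈ 0.7812
SEM = 7.3000·√(1 − 0.7812) ≈ 3.4144
SE_diff = √2 · SEM ≈ 4.8287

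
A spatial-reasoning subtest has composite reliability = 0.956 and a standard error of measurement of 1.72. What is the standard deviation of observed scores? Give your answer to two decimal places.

SD = 1.72 / √(1 − 0.956) ≈ 8.200

8.20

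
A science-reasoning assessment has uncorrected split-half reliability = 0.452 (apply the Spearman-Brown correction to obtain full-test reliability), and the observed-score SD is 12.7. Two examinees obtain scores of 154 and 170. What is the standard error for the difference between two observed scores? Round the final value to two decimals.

11.03

Spearman-Brown: r = 2(0.452) / (1 + 0.452) = 0.9040 / 1.4520 ≈ 0.6226
SEM = 12.7000 · √(1 − 0.6226) = 12.7000 · √0.3774 ≈ 12.7000 · 0.6143 ≈ 7.8021
Standard error of the difference = 7.8021·√2 ≈ 11.0338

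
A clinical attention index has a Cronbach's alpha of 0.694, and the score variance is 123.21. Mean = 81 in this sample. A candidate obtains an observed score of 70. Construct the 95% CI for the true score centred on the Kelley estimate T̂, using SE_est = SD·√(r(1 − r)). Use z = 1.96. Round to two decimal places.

SD = √123.21 ≈ 11.100
T̂ = r·X + (1 − r)·M = 0.694×70 + 0.306×81 = 48.580 + 24.786 ≈ 73.366
SE_est = SD × √(r(1 − r)) = 11.100 × √0.212 ≈ 11.100 × 0.461 ≈ 5.115
CI = 73.366 ± 1.96 × 5.115 → [63.340, 83.392]

[63.34, 83.39]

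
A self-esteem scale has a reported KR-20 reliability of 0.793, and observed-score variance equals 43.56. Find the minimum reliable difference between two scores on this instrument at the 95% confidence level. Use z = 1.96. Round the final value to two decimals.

σ = 43.56^(1/2) = 6.60000
SEM = 6.60000 * √(1 − 0.79300) = 6.60000 * √0.20700 ≃ 6.60000 * 0.45497 ≃ 3.00282
Standard error of the difference = 3.00282·√2 ≃ 4.24663
Minimum reliable difference = 1.96 * SE_diff ≃ 1.96 * 4.24663 ≃ 8.32339

8.32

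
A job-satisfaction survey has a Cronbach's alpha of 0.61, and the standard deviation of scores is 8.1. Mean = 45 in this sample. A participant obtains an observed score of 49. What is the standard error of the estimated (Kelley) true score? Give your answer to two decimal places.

3.95

SE_est = 8.100·√[r(1 − r)] ≈ 3.951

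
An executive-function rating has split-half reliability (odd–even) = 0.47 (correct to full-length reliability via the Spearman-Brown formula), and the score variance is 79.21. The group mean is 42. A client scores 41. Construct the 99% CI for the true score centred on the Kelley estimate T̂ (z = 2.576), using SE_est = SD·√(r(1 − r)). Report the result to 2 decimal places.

[30.35, 52.37]

σ = 79.21^(1/2) = 8.9000
Full-length reliability (Spearman-Brown) = 2(0.47)/(1+0.47) ≃ 0.6395
T̂ = 0.6395(41) + 0.3605(42) ≃ 41.3605
SE_est = 8.9000·√(0.6395·0.3605) ≃ 4.2734
CI = 41.3605 ± 2.576 · 4.2734 → [30.3522, 52.3688]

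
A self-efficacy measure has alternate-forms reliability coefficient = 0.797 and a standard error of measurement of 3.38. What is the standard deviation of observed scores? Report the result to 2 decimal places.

7.50

SD = 3.38 / √(1 − 0.797) ≈ 7.5019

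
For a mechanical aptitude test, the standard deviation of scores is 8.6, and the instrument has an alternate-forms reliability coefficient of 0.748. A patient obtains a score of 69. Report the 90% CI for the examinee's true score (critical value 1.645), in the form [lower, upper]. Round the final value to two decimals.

[61.90, 76.10]

SEM = 8.600 × √(1 − 0.748) = 8.600 × √0.252 ≈ 8.600 × 0.502 ≈ 4.317
1.645 × SEM ≈ 7.102
Interval: (61.898, 76.102)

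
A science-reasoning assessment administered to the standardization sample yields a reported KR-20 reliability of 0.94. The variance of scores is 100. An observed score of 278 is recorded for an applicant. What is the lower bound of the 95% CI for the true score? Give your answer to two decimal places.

273.20

σ = 100^(1/2) = 10.0000
The standard error of measurement is 10.0000×√(1 − 0.9400) ≈ 10.0000×0.2449 ≈ 2.4495.
Margin = 1.96 × 2.4495 ≈ 4.8010
Lower limit = 278 − 4.8010 ≈ 273.1990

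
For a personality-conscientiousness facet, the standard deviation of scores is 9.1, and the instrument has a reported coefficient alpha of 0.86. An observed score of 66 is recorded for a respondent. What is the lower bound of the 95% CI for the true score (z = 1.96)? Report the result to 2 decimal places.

SEM = 9.1000 × √(1 − 0.8600) = 9.1000 × √0.1400 ≃ 9.1000 × 0.3742 ≃ 3.4049
Margin = 1.96 × 3.4049 ≃ 6.6736
Lower limit = 66 − 6.6736 ≃ 59.3264

59.33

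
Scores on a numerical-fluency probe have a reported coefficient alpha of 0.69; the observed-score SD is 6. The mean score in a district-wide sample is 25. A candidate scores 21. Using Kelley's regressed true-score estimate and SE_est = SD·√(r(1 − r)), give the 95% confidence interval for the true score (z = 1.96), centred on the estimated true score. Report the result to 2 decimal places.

[16.80, 27.68]

T̂ = 0.69000(21) + 0.31000(25) ≈ 22.24000
SE_est = 6.00000*√(0.69000*0.31000) ≈ 2.77496
95% CI: 22.24000 ± 5.43892 ≈ (16.80108, 27.67892)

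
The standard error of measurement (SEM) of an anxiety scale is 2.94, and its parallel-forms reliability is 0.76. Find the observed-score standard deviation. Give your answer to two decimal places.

6.00

σ = SEM·(1 − r)^(−1/2) ≈ 2.94×2.0412 ≈ 6.0012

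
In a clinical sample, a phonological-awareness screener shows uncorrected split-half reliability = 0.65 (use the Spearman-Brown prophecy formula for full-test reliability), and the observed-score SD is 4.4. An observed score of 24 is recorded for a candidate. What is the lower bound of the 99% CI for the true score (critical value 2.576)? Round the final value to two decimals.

Full-length reliability (Spearman-Brown) = 2(0.65)/(1+0.65) ≈ 0.788
SEM = 4.400·√(1 − 0.788) ≈ 2.026
2.576 · SEM ≈ 5.220
Lower bound: 24 − 5.220 = 18.780

18.78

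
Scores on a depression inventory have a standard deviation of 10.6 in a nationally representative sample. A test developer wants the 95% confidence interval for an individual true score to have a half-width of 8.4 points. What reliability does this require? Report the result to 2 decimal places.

SEM needed = half-width / z = 8.4/1.96 ≈ 4.2857
r = 1 − (4.2857/10.6)² ≈ 1 − 0.1635 ≈ 0.8365

0.84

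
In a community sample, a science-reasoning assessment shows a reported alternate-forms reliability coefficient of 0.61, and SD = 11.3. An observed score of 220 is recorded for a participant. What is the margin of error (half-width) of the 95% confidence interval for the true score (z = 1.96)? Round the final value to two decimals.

13.83

SEM = 11.300×√(1 − 0.610) ≈ 7.057
Margin = 1.96 × 7.057 ≈ 13.831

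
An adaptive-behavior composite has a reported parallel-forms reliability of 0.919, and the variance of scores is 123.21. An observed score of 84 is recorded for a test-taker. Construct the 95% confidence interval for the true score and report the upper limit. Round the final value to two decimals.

90.19

SD = √123.21 ≃ 11.1000
The standard error of measurement is 11.1000·√(1 − 0.9190) ≃ 11.1000·0.2846 ≃ 3.1591.
Margin = 1.96 · 3.1591 ≃ 6.1919
Upper bound: 84 + 6.1919 = 90.1919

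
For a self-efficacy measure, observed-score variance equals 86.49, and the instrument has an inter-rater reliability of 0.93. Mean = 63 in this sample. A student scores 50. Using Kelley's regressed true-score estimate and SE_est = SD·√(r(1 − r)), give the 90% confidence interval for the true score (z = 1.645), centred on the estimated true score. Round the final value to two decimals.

SD = √86.49 ≃ 9.30000
Estimated true score = 0.93000×50 + (1 − 0.93000)×63 ≃ 50.91000
SE_est = 9.30000·√[r(1 − r)] ≃ 2.37287
CI = 50.91000 ± 1.645 × 2.37287 → [47.00663, 54.81337]

[47.01, 54.81]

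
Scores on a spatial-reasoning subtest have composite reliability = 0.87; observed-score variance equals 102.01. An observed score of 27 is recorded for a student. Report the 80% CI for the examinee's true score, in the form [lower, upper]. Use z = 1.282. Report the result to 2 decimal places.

[22.33, 31.67]

SD = √102.01 ≈ 10.100
SEM = 10.100 * √(1 − 0.870) = 10.100 * √0.130 ≈ 10.100 * 0.361 ≈ 3.642
1.282 * SEM ≈ 4.669
CI = 27 ± 4.669 → [22.331, 31.669]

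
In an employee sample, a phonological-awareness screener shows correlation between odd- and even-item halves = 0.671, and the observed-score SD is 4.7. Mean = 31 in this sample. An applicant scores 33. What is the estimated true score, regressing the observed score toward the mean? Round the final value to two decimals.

32.61

r_full = 2·0.671 / (1 + 0.671) ≃ 0.8031
T̂ = r·X + (1 − r)·M = 0.8031·33 + 0.1969·31 ≃ 26.5027 + 6.1035 ≃ 32.6062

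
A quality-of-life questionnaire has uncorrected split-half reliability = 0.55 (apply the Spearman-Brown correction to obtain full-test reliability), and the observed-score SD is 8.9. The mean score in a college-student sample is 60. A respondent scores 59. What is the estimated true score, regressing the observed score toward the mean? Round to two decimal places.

59.29

r_full = 2·0.55 / (1 + 0.55) ≈ 0.7097
T̂ = 0.7097(59) + 0.2903(60) ≈ 59.2903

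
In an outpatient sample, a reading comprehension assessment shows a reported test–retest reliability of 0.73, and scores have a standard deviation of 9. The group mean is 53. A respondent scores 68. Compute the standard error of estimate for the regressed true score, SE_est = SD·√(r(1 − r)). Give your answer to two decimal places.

SE_est = 9.0000·√(0.7300·0.2700) ≈ 3.9956

4.00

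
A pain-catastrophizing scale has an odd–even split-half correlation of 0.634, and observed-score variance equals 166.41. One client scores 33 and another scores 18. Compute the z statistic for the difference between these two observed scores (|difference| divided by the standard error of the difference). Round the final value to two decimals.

1.74

SD = √166.41 = 12.90000
Spearman-Brown: r = 2(0.634) / (1 + 0.634) = 1.26800 / 1.63400 ≈ 0.77601
SEM = 12.90000 × √(1 − 0.77601) = 12.90000 × √0.22399 ≈ 12.90000 × 0.47328 ≈ 6.10526
SE_diff = SEM × √2 ≈ 6.10526 × 1.41421 ≈ 8.63414
z = 15 / 8.63414 ≈ 1.73729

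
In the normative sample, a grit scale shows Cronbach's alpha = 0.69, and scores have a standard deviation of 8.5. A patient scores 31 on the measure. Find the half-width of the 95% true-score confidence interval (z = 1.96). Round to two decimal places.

The standard error of measurement is 8.500*√(1 − 0.690) ≈ 8.500*0.557 ≈ 4.733.
1.96 * SEM ≈ 9.276

9.28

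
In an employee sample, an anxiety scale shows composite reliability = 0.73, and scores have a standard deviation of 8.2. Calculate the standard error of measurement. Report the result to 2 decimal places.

4.26

The standard error of measurement is 8.200*√(1 − 0.730) ≈ 8.200*0.520 ≈ 4.261.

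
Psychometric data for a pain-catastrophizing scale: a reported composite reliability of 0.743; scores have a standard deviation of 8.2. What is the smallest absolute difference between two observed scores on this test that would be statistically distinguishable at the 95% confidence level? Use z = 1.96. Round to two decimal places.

11.52

SEM = 8.200*√(1 − 0.743) ≈ 4.157
SE_diff = √2 * SEM ≈ 5.879
Minimum reliable difference = 1.96 * SE_diff ≈ 1.96 * 5.879 ≈ 11.523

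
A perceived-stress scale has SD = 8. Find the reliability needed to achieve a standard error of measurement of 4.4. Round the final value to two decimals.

Required reliability = 1 − (SEM/SD)² = 1 − 0.30250 ≈ 0.69750

0.70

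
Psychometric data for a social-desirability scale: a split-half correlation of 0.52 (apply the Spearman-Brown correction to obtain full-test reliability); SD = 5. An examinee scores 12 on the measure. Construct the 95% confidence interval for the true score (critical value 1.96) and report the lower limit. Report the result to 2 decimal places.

6.49

Spearman-Brown: r = 2(0.52) / (1 + 0.52) = 1.0400 / 1.5200 ≈ 0.6842
SEM = 5.0000 × √(1 − 0.6842) = 5.0000 × √0.3158 ≈ 5.0000 × 0.5620 ≈ 2.8098
Half-width = 1.96×2.8098 ≈ 5.5071
Lower limit = 12 − 5.5071 ≈ 6.4929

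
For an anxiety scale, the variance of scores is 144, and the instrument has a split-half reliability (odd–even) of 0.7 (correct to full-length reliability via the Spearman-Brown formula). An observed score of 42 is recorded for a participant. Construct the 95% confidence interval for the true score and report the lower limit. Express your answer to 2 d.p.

32.12

σ = 144^(1/2) = 12.00000
Full-length reliability (Spearman-Brown) = 2(0.7)/(1+0.7) ≈ 0.82353
The standard error of measurement is 12.00000·√(1 − 0.82353) ≈ 12.00000·0.42008 ≈ 5.04101.
1.96 · SEM ≈ 9.88038
Lower limit = 42 − 9.88038 ≈ 32.11962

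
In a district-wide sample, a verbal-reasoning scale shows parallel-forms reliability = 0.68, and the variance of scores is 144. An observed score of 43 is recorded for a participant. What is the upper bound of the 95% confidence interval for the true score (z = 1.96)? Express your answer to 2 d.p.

56.30

σ = 144^(1/2) = 12.00000
SEM = 12.00000 * √(1 − 0.68000) = 12.00000 * √0.32000 ≈ 12.00000 * 0.56569 ≈ 6.78823
Margin = 1.96 * 6.78823 ≈ 13.30492
Upper bound: 43 + 13.30492 = 56.30492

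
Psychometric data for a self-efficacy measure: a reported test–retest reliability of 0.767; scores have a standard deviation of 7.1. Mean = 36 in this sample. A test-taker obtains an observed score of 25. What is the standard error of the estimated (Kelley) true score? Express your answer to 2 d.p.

SE_est = SD × √(r(1 − r)) = 7.1000 × √0.1787 ≈ 7.1000 × 0.4227 ≈ 3.0015

3.00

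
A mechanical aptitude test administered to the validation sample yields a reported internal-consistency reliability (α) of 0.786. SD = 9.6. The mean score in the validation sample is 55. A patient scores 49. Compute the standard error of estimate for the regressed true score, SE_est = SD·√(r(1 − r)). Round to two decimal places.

3.94

SE_est = SD × √(r(1 − r)) = 9.6000 × √0.1682 ≈ 9.6000 × 0.4101 ≈ 3.9372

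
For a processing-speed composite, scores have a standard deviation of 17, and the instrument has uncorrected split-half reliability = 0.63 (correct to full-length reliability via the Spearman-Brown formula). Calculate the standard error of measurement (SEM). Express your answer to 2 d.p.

Full-length reliability (Spearman-Brown) = 2(0.63)/(1+0.63) ≈ 0.773
SEM = 17.000 × √(1 − 0.773) = 17.000 × √0.227 ≈ 17.000 × 0.476 ≈ 8.099

8.10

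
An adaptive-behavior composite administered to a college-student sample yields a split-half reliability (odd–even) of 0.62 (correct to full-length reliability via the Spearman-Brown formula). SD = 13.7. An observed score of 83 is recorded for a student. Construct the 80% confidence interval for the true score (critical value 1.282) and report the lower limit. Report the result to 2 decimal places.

74.49

Spearman-Brown: r = 2(0.62) / (1 + 0.62) = 1.24000 / 1.62000 ≃ 0.76543
SEM = 13.70000 × √(1 − 0.76543) = 13.70000 × √0.23457 ≃ 13.70000 × 0.48432 ≃ 6.63521
Margin = 1.282 × 6.63521 ≃ 8.50634
Lower bound: 83 − 8.50634 = 74.49366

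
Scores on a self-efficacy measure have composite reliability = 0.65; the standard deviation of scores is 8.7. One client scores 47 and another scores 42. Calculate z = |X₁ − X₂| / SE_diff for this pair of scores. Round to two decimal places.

0.69

SEM = 8.700 · √(1 − 0.650) = 8.700 · √0.350 ≃ 8.700 · 0.592 ≃ 5.147
Standard error of the difference = 5.147·√2 ≃ 7.279
z = |47 − 42| / 7.279 = 5 / 7.279 ≃ 0.687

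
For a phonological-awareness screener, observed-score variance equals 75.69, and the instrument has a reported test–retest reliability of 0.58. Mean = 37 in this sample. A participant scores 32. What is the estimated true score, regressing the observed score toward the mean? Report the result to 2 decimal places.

T̂ = r·X + (1 − r)·M = 0.580*32 + 0.420*37 = 18.560 + 15.540 ≈ 34.100

34.10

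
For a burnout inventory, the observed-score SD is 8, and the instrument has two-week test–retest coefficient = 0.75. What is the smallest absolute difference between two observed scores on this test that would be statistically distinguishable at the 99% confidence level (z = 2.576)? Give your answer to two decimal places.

14.57

SEM = 8.0000 * √(1 − 0.7500) = 8.0000 * √0.2500 ≈ 8.0000 * 0.5000 ≈ 4.0000
SE_diff = SEM * √2 ≈ 4.0000 * 1.4142 ≈ 5.6569
Minimum reliable difference = 2.576 * SE_diff ≈ 2.576 * 5.6569 ≈ 14.5721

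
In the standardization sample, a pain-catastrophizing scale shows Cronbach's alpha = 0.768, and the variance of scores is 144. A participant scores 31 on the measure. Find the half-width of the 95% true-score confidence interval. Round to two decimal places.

SD = √144 ≈ 12.000
SEM = 12.000 · √(1 − 0.768) = 12.000 · √0.232 ≈ 12.000 · 0.482 ≈ 5.780
Half-width = 1.96·5.780 ≈ 11.329

11.33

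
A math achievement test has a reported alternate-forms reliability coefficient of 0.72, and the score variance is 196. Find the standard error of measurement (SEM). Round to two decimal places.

σ = 196^(1/2) = 14.000
The standard error of measurement is 14.000·√(1 − 0.720) ≈ 14.000·0.529 ≈ 7.408.

7.41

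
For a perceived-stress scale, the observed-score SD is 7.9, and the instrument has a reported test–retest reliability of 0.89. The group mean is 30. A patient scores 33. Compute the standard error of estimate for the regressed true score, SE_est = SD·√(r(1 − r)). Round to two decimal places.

2.47

SE_est = SD × √(r(1 − r)) = 7.9000 × √0.0979 ≃ 7.9000 × 0.3129 ≃ 2.4718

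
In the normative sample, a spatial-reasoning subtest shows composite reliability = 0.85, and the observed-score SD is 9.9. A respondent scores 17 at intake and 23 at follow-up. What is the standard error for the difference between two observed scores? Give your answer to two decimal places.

SEM = 9.9000 * √(1 − 0.8500) = 9.9000 * √0.1500 ≈ 9.9000 * 0.3873 ≈ 3.8343
Standard error of the difference = 3.8343·√2 ≈ 5.4225

5.42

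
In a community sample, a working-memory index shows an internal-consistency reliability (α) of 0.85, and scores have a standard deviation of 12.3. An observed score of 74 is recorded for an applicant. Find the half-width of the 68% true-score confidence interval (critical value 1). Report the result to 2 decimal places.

4.76

SEM = 12.3000×√(1 − 0.8500) ≈ 4.7638
1 × SEM ≈ 4.7638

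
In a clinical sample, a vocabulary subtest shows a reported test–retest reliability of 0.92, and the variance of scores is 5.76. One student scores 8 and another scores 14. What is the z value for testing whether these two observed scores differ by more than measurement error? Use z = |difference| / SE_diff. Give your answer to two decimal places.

σ = 5.76^(1/2) = 2.4000
SEM = 2.4000*√(1 − 0.9200) ≃ 0.6788
SE_diff = √2 * SEM ≃ 0.9600
z = |8 − 14| / 0.9600 = 6 / 0.9600 ≃ 6.2500

6.25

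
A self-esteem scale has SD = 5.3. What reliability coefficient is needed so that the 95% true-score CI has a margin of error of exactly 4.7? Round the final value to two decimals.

SEM needed = half-width / z = 4.7/1.96 ≃ 2.3980
Required reliability = 1 − (SEM/SD)² = 1 − 0.2047 ≃ 0.7953

0.80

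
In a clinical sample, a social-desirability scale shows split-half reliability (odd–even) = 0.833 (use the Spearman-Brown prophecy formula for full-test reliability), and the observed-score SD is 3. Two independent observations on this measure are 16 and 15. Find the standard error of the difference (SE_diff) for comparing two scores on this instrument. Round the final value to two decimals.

1.28

r_full = 2·0.833 / (1 + 0.833) ≈ 0.9089
SEM = 3.0000 * √(1 − 0.9089) = 3.0000 * √0.0911 ≈ 3.0000 * 0.3018 ≈ 0.9055
SE_diff = √2 * SEM ≈ 1.2806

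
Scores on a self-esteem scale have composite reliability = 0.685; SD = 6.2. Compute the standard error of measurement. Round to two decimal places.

3.48

SEM = 6.20000·√(1 − 0.68500) ≃ 3.47974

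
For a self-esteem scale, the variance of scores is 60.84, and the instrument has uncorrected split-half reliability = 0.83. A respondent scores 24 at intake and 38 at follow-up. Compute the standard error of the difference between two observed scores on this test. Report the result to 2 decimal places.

3.36

SD = √60.84 ≈ 7.8000
Full-length reliability (Spearman-Brown) = 2(0.83)/(1+0.83) ≈ 0.9071
SEM = 7.8000 * √(1 − 0.9071) = 7.8000 * √0.0929 ≈ 7.8000 * 0.3048 ≈ 2.3774
Standard error of the difference = 2.3774·√2 ≈ 3.3621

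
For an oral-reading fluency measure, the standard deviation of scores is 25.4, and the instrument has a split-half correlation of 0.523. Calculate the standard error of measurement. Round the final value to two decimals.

Spearman-Brown: r = 2(0.523) / (1 + 0.523) = 1.04600 / 1.52300 ≃ 0.68680
SEM = 25.40000 · √(1 − 0.68680) = 25.40000 · √0.31320 ≃ 25.40000 · 0.55964 ≃ 14.21487

14.21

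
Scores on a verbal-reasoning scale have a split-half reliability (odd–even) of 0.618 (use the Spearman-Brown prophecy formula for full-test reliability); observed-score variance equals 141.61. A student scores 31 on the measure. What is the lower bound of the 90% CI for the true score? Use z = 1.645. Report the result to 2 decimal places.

21.49

SD = √141.61 ≃ 11.90000
Full-length reliability (Spearman-Brown) = 2(0.618)/(1+0.618) ≃ 0.76391
SEM = 11.90000 × √(1 − 0.76391) = 11.90000 × √0.23609 ≃ 11.90000 × 0.48589 ≃ 5.78215
Half-width = 1.645×5.78215 ≃ 9.51164
Lower bound: 31 − 9.51164 = 21.48836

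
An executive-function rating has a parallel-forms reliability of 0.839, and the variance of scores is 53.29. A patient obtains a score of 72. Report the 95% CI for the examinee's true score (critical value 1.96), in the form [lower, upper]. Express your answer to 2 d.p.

[66.26, 77.74]

SD = √53.29 = 7.3000
SEM = 7.3000×√(1 − 0.8390) ≃ 2.9291
Margin = 1.96 × 2.9291 ≃ 5.7411
95% CI: 72 ± 5.7411 = [66.2589, 77.7411]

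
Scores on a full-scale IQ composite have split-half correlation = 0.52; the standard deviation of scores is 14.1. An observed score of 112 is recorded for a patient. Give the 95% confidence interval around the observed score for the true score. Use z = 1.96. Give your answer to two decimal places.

r_full = 2·0.52 / (1 + 0.52) ≃ 0.6842
SEM = 14.1000 * √(1 − 0.6842) = 14.1000 * √0.3158 ≃ 14.1000 * 0.5620 ≃ 7.9235
Half-width = 1.96*7.9235 ≃ 15.5301
CI = 112 ± 15.5301 → [96.4699, 127.5301]

[96.47, 127.53]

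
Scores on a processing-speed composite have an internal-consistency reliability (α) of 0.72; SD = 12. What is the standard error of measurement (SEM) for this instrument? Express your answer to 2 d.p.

SEM = 12.000 * √(1 − 0.720) = 12.000 * √0.280 ≈ 12.000 * 0.529 ≈ 6.350

6.35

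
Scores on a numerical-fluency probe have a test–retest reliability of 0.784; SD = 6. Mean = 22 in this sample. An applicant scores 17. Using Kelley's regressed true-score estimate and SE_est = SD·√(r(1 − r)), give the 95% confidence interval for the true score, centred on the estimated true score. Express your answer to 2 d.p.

T̂ = r·X + (1 − r)·M = 0.7840*17 + 0.2160*22 = 13.3280 + 4.7520 ≈ 18.0800
SE_est = SD * √(r(1 − r)) = 6.0000 * √0.1693 ≈ 6.0000 * 0.4115 ≈ 2.4691
CI = 18.0800 ± 1.96 * 2.4691 → [13.2406, 22.9194]

[13.24, 22.92]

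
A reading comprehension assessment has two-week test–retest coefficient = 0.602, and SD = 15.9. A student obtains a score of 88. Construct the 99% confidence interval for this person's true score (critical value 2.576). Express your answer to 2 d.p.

[62.16, 113.84]

SEM = 15.900×√(1 − 0.602) ≈ 10.031
Margin = 2.576 × 10.031 ≈ 25.840
CI = 88 ± 25.840 → [62.160, 113.840]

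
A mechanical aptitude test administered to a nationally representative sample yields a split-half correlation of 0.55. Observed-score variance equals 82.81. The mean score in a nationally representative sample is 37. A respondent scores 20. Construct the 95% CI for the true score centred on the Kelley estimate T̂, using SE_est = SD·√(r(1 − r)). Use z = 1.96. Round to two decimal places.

SD = √82.81 ≈ 9.1000
Spearman-Brown: r = 2(0.55) / (1 + 0.55) = 1.1000 / 1.5500 ≈ 0.7097
T̂ = 0.7097(20) + 0.2903(37) ≈ 24.9355
SE_est = 9.1000·√[r(1 − r)] ≈ 4.1306
95% CI: 24.9355 ± 8.0960 ≈ (16.8395, 33.0314)

[16.84, 33.03]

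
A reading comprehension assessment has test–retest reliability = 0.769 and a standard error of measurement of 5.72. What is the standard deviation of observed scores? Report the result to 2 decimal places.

11.90

SD = 5.72 / √(1 − 0.769) ≈ 11.9012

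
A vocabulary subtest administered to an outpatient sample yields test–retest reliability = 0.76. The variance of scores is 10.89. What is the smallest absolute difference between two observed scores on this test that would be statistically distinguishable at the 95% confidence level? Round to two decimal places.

4.48

σ = 10.89^(1/2) = 3.300
SEM = 3.300 × √(1 − 0.760) = 3.300 × √0.240 ≃ 3.300 × 0.490 ≃ 1.617
SE_diff = SEM × √2 ≃ 1.617 × 1.414 ≃ 2.286
Smallest detectable difference = 1.96×2.286 ≃ 4.481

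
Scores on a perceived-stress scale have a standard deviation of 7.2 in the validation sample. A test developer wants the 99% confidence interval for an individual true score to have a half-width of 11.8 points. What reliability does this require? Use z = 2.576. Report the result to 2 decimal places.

0.60

SEM needed = half-width / z = 11.8/2.576 ≈ 4.5807
r = 1 − (4.5807/7.2)² ≈ 1 − 0.4048 ≈ 0.5952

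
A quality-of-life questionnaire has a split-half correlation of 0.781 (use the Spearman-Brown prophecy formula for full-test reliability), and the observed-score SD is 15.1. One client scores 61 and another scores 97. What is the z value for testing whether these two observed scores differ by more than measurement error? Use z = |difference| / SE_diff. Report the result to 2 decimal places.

4.81

Spearman-Brown: r = 2(0.781) / (1 + 0.781) = 1.56200 / 1.78100 ≈ 0.87704
SEM = 15.10000×√(1 − 0.87704) ≈ 5.29501
Standard error of the difference = 5.29501·√2 ≈ 7.48828
z = |61 − 97| / 7.48828 = 36 / 7.48828 ≈ 4.80751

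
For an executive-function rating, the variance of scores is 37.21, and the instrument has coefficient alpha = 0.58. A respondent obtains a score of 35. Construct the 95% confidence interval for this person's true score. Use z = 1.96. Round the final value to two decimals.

[27.25, 42.75]

SD = √37.21 ≈ 6.1000
The standard error of measurement is 6.1000·√(1 − 0.5800) ≈ 6.1000·0.6481 ≈ 3.9533.
Margin = 1.96 · 3.9533 ≈ 7.7484
Interval: (27.2516, 42.7484)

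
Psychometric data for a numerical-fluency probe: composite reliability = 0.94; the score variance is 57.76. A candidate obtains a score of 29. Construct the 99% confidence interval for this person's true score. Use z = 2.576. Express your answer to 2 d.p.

[24.20, 33.80]

σ = 57.76^(1/2) = 7.6000
SEM = 7.6000 × √(1 − 0.9400) = 7.6000 × √0.0600 ≈ 7.6000 × 0.2449 ≈ 1.8616
Half-width = 2.576×1.8616 ≈ 4.7955
Interval: (24.2045, 33.7955)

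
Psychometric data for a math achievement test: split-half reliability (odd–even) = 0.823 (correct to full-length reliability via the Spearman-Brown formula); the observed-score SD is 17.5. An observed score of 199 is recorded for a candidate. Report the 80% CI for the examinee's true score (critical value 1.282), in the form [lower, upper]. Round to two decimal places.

Full-length reliability (Spearman-Brown) = 2(0.823)/(1+0.823) ≃ 0.9029
SEM = 17.5000*√(1 − 0.9029) ≃ 5.4529
Margin = 1.282 * 5.4529 ≃ 6.9907
80% CI: 199 ± 6.9907 = [192.0093, 205.9907]

[192.01, 205.99]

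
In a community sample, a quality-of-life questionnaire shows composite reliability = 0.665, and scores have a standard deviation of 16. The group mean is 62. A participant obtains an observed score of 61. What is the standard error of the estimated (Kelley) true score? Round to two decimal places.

SE_est = SD × √(r(1 − r)) = 16.0000 × √0.2228 ≈ 16.0000 × 0.4720 ≈ 7.5518

7.55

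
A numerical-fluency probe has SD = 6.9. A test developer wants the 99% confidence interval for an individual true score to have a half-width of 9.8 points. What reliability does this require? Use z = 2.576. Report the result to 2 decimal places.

0.70

SEM needed = half-width / z = 9.8/2.576 ≈ 3.804
r = 1 − (SEM / SD)² = 1 − (3.804 / 6.9)² ≈ 1 − 0.304 ≈ 0.696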